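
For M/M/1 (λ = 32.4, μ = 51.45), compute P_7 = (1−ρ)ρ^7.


ρ = 32.4/51.45 = 0.6297
P_n = (1−ρ)·ρ^n = (1 − 0.6297)·0.6297^7 = 0.3703·0.039275 = 0.014542

Final: 0.014542


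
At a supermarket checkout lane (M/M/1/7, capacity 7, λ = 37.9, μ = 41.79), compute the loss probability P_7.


ρ = λ/μ = 37.9/41.79 = 0.9069
P_K = (1−ρ)ρ^K/(1−ρ^(K+1)) = (0.09308·0.504624)/(1 − 0.457651)
= 0.046973/0.542349 = 0.086610

Final: 0.086610


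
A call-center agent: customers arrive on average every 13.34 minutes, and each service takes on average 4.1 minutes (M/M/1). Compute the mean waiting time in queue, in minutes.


λ = 60/13.34 = 4.4978 /hr
μ = 60/4.1 = 14.6341 /hr
ρ = λ/μ = 4.4978/14.6341 = 0.3073
Wq = ρ/(μ−λ) = 0.3073/(14.6341−4.4978) = 0.03032 hr
In minutes: 0.03032·60 = 1.819 min

Final: 1.819 min


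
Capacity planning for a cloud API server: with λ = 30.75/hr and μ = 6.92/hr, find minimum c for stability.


Stability requires cμ > λ ⇔ c > λ/μ.
λ/μ = 30.75/6.92 = 4.4436
Minimum integer c = ⌊4.4436⌋ + 1 = 5
Check: 5·6.92 = 34.60 > 30.75, while 4·6.92 = 27.68 ≤ 30.75

Final: 5 servers


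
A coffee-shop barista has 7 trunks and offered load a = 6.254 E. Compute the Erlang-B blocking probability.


B(c,a) = (a^c/c!) / Σ_{k=0}^{c} a^k/k!
a^7/7! = 74.246263
Σ terms (k=0..7): 1.00000 + 6.25400 + 19.55626 + 40.76828 + 63.74120 + 79.72750 + 83.10263 + 74.24626 = 368.396133
B = 74.246263/368.396133 = 0.201539

Final: 0.201539


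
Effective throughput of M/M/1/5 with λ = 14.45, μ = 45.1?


ρ = 0.3204; P_K = (1−ρ)ρ^5/(1−ρ^6) = 0.002297
λ_eff = λ(1 − P_K) = 14.45·(1 − 0.002297) = 14.45·0.997703 = 14.4168 /hr

Final: 14.4168 /hr


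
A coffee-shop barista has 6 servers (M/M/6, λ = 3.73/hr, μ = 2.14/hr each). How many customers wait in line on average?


a = λ/μ = 1.7430; ρ = a/6 = 0.2905
P₀ = 0.174885
Lq = P₀·a^c·ρ / (c!·(1−ρ)²) = 0.174885·28.03951·0.2905/(720·0.50339)
= 0.003930

Final: 0.003930


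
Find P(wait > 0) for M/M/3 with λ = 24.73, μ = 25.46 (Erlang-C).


a = λ/μ = 0.9713; ρ = a/3 = 0.3238
P₀ = 0.374681 (from M/M/c formula)
C(c,a) = [a^c/(c!(1−ρ))]·P₀ = [0.91643/(6·0.6762)]·0.374681
= 0.22587·0.374681 = 0.084629

Final: 0.084629


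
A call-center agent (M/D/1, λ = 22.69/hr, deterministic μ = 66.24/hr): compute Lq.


ρ = 22.69/66.24 = 0.3425
M/D/1: Lq = ρ²/(2(1−ρ)) = 0.1173/(2·0.6575) = 0.08923

Final: 0.08923


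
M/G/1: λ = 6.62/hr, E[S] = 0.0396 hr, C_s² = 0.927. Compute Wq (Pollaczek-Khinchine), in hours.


ρ = λ·E[S] = 6.62·0.0396 = 0.2622
E[S²] = E[S]²(1+C_s²) = 0.0396²·(1+0.927) = 0.003022
Wq = λ·E[S²]/(2(1−ρ)) = 6.62·0.003022/(2·0.7378) = 0.01356 hr

Final: 0.01356 hr


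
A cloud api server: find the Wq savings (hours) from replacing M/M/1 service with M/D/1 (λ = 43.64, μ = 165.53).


ρ = 43.64/165.53 = 0.2636
Wq(M/M/1) = ρ/(μ−λ) = 0.2636/121.89 = 0.002163 hr
Wq(M/D/1) = ρ/(2(μ−λ)) = 0.001081 hr
Savings = 0.002163 − 0.001081 = 0.001081 hr

Final: 0.001081 hr


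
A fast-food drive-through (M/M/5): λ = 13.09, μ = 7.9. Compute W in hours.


a = 1.6570; ρ = 0.3314; P₀ = 0.190198
Lq = P₀·a^c·ρ/(c!(1−ρ)²) = 0.01468
Wq = Lq/λ = 0.01468/13.09 = 0.001121 hr
W = Wq + 1/μ = 0.001121 + 0.12658 = 0.12770 hr

Final: 0.12770 hr


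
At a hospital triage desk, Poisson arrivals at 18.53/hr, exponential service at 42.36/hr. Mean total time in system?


W = 1/(μ−λ) = 1/(42.36 − 18.53) = 1/23.83 = 0.04196 hr

Final: 0.04196 hr


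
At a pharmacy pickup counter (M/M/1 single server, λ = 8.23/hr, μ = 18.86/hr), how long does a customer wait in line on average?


ρ = 8.23/18.86 = 0.4364
Wq = ρ/(μ−λ) = 0.4364/(18.86 − 8.23) = 0.4364/10.63 = 0.04105 hr

Final: 0.04105 hr


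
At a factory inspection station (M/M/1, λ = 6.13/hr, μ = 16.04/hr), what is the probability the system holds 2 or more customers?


ρ = 6.13/16.04 = 0.3822
P(N ≥ n) = ρ^n = 0.3822^2 = 0.146054

Final: 0.146054


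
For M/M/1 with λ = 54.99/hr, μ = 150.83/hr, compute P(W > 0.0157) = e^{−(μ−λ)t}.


W ~ Exponential(μ−λ) for M/M/1.
μ − λ = 150.83 − 54.99 = 95.8400
P(W > t) = e^{−(μ−λ)t} = e^{−1.5047} = 0.222087

Final: 0.222087


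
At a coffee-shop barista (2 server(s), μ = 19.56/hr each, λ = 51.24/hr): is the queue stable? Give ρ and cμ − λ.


Total capacity cμ = 2·19.56 = 39.12/hr
ρ = λ/(cμ) = 51.24/39.12 = 1.3098
Stable ⇔ ρ < 1: NO
Spare capacity = cμ − λ = 39.12 − 51.24 = -12.12/hr

Final: ρ = 1.3098; unstable; margin = -12.12/hr


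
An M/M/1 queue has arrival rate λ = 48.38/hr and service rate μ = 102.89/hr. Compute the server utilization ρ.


ρ = λ/μ = 48.38/102.89 = 0.4702

Final: 0.4702


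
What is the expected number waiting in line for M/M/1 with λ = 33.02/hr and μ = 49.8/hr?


ρ = 33.02/49.8 = 0.6631
Lq = ρ²/(1−ρ) = 0.4396/0.3369 = 1.3048

Final: 1.3048


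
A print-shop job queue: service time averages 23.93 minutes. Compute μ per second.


μ = 1/(service time) in consistent units.
1 second = 0.0166667 min, so μ = 0.0166667/23.93 = 0.0006965 per second

Final: 0.0006965 /sec


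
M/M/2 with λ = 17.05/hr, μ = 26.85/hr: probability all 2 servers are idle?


a = λ/μ = 17.05/26.85 = 0.6350; ρ = a/c = 0.3175
Σ_{k=0}^{1} a^k/k! (terms k=0..1) = 1.00000 + 0.63501 = 1.63501
Tail: a^2/(2!(1−ρ)) = 0.40324/(2·0.6825) = 0.29541
P₀ = 1/(1.63501 + 0.29541) = 1/1.93042 = 0.518021

Final: 0.518021


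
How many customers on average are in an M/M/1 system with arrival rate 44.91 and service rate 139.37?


ρ = λ/μ = 44.91/139.37 = 0.3222
L = ρ/(1−ρ) = 0.3222/(1 − 0.3222) = 0.3222/0.6778 = 0.4754

Final: 0.4754


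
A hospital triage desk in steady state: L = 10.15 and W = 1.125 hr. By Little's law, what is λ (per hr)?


λ = L/W = 10.15/1.125 = 9.0222 /hr

Final: 9.0222 /hr


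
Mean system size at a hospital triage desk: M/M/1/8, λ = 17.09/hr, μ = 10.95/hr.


ρ = 17.09/10.95 = 1.5607
L = ρ[1 − (K+1)ρ^K + Kρ^(K+1)] / [(1−ρ)(1−ρ^(K+1))]
Numerator: 1.5607·(1 − 9·35.206556 + 8·54.947950) = 193.100752
Denominator: (-0.5607)·(-53.947950) = 30.250266
L = 193.100752/30.250266 = 6.3834

Final: 6.3834


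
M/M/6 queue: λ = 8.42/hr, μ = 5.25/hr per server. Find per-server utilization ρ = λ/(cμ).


ρ = λ/(cμ) = 8.42/(6·5.25) = 8.42/31.50 = 0.2673

Final: 0.2673


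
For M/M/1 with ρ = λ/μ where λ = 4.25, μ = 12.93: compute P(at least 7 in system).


ρ = 4.25/12.93 = 0.3287
P(N ≥ n) = ρ^n = 0.3287^7 = 0.0004145

Final: 0.0004145


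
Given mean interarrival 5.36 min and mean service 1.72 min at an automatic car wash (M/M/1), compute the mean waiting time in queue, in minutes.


λ = 60/5.36 = 11.1940 /hr
μ = 60/1.72 = 34.8837 /hr
ρ = λ/μ = 11.1940/34.8837 = 0.3209
Wq = ρ/(μ−λ) = 0.3209/(34.8837−11.1940) = 0.01355 hr
In minutes: 0.01355·60 = 0.8127 min

Final: 0.8127 min


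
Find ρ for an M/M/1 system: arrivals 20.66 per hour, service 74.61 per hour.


ρ = λ/μ = 20.66/74.61 = 0.2769

Final: 0.2769


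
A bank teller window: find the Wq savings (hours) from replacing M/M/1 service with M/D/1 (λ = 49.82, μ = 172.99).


ρ = 49.82/172.99 = 0.2880
Wq(M/M/1) = ρ/(μ−λ) = 0.2880/123.17 = 0.002338 hr
Wq(M/D/1) = ρ/(2(μ−λ)) = 0.001169 hr
Savings = 0.002338 − 0.001169 = 0.001169 hr

Final: 0.001169 hr


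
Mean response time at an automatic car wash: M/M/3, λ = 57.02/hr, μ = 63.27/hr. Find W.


a = 0.9012; ρ = 0.3004; P₀ = 0.402951
Lq = P₀·a^c·ρ/(c!(1−ρ)²) = 0.03017
Wq = Lq/λ = 0.03017/57.02 = 0.0005291 hr
W = Wq + 1/μ = 0.0005291 + 0.01581 = 0.01633 hr

Final: 0.01633 hr


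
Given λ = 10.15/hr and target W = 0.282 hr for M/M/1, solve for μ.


W = 1/(μ−λ) ⇒ μ − λ = 1/W = 1/0.282 = 3.5461
μ = λ + 1/W = 10.15 + 3.5461 = 13.6961 per hr

Final: 13.6961 /hr


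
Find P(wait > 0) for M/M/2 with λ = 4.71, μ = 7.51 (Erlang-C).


a = λ/μ = 0.6272; ρ = a/2 = 0.3136
P₀ = 0.522554 (from M/M/c formula)
C(c,a) = [a^c/(c!(1−ρ))]·P₀ = [0.39333/(2·0.6864)]·0.522554
= 0.28651·0.522554 = 0.149718

Final: 0.149718


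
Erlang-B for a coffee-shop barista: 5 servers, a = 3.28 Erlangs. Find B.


B(c,a) = (a^c/c!) / Σ_{k=0}^{c} a^k/k!
a^5/5! = 3.163647
Σ terms (k=0..5): 1.00000 + 3.28000 + 5.37920 + 5.88126 + 4.82263 + 3.16365 = 23.526737
B = 3.163647/23.526737 = 0.134470

Final: 0.134470


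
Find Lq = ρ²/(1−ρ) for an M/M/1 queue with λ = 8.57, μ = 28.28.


ρ = 8.57/28.28 = 0.3030
Lq = ρ²/(1−ρ) = 0.09183/0.6970 = 0.1318

Final: 0.1318


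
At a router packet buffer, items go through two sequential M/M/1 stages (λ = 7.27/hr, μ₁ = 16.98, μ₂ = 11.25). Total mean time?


Each node sees arrival rate λ = 7.27/hr (tandem ⇒ throughput preserved).
W₁ = 1/(μ₁−λ) = 1/(16.98−7.27) = 0.10299 hr
W₂ = 1/(μ₂−λ) = 1/(11.25−7.27) = 0.25126 hr
W_total = W₁ + W₂ = 0.10299 + 0.25126 = 0.35424 hr

Final: 0.35424 hr


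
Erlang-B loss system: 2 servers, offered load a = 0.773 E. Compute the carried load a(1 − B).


B(2,0.773) = 0.144208 (Erlang-B)
Carried load = a(1 − B) = 0.773·(1 − 0.144208) = 0.773·0.855792 = 0.6615 E

Final: 0.6615 Erlangs


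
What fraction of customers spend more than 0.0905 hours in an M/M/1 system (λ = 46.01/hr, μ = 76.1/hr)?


W ~ Exponential(μ−λ) for M/M/1.
μ − λ = 76.1 − 46.01 = 30.0900
P(W > t) = e^{−(μ−λ)t} = e^{−2.7231} = 0.065668

Final: 0.065668


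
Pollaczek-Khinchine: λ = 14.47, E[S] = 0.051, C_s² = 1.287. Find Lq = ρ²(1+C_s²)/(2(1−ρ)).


ρ = λ·E[S] = 14.47·0.051 = 0.7380
Lq = ρ²(1+C_s²)/(2(1−ρ)) = 0.5446·(1+1.287)/(2·0.2620)
= 0.5446·2.2870/0.5241 = 2.37664

Final: 2.37664


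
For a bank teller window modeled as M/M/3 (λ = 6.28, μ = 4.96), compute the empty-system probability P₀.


a = λ/μ = 6.28/4.96 = 1.2661; ρ = a/c = 0.4220
Σ_{k=0}^{2} a^k/k! (terms k=0..2) = 1.00000 + 1.26613 + 0.80154 = 3.06767
Tail: a^3/(3!(1−ρ)) = 2.02971/(6·0.5780) = 0.58531
P₀ = 1/(3.06767 + 0.58531) = 1/3.65298 = 0.273749

Final: 0.273749


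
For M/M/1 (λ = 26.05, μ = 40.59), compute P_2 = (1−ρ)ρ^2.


ρ = 26.05/40.59 = 0.6418
P_n = (1−ρ)·ρ^n = (1 − 0.6418)·0.6418^2 = 0.3582·0.411886 = 0.147544

Final: 0.147544


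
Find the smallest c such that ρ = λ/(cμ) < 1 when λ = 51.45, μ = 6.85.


Stability requires cμ > λ ⇔ c > λ/μ.
λ/μ = 51.45/6.85 = 7.5109
Minimum integer c = ⌊7.5109⌋ + 1 = 8
Check: 8·6.85 = 54.80 > 51.45, while 7·6.85 = 47.95 ≤ 51.45

Final: 8 servers


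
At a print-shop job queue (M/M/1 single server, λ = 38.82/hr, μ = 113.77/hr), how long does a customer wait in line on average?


ρ = 38.82/113.77 = 0.3412
Wq = ρ/(μ−λ) = 0.3412/(113.77 − 38.82) = 0.3412/74.95 = 0.004553 hr

Final: 0.004553 hr


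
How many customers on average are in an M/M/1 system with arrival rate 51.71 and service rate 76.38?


ρ = λ/μ = 51.71/76.38 = 0.6770
L = ρ/(1−ρ) = 0.6770/(1 − 0.6770) = 0.6770/0.3230 = 2.0961

Final: 2.0961


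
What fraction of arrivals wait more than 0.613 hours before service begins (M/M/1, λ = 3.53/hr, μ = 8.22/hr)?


ρ = 3.53/8.22 = 0.4294
P(Wq > t) = ρ·e^{−(μ−λ)t} = 0.4294·e^{−2.8750}
= 0.4294·0.056418 = 0.024228

Final: 0.024228


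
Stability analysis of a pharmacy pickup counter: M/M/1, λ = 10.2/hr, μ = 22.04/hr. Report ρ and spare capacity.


Total capacity cμ = 1·22.04 = 22.04/hr
ρ = λ/(cμ) = 10.2/22.04 = 0.4628
Stable ⇔ ρ < 1: YES
Spare capacity = cμ − λ = 22.04 − 10.2 = 11.84/hr

Final: ρ = 0.4628; stable; margin = 11.84/hr


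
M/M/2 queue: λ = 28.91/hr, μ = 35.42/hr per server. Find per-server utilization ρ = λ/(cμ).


ρ = λ/(cμ) = 28.91/(2·35.42) = 28.91/70.84 = 0.4081

Final: 0.4081


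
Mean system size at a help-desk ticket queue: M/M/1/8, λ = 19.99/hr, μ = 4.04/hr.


ρ = 19.99/4.04 = 4.9480
L = ρ[1 − (K+1)ρ^K + Kρ^(K+1)] / [(1−ρ)(1−ρ^(K+1))]
Numerator: 4.9480·(1 − 9·359295.213873 + 8·1777799.833000) = 54372516.672141
Denominator: (-3.9480)·(-1777798.833000) = 7018784.996620
L = 54372516.672141/7018784.996620 = 7.7467

Final: 7.7467


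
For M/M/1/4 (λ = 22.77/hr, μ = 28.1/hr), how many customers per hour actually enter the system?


ρ = 0.8103; P_K = (1−ρ)ρ^4/(1−ρ^5) = 0.125693
λ_eff = λ(1 − P_K) = 22.77·(1 − 0.125693) = 22.77·0.874307 = 19.9080 /hr

Final: 19.9080 /hr


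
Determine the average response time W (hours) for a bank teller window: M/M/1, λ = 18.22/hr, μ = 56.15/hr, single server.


W = 1/(μ−λ) = 1/(56.15 − 18.22) = 1/37.93 = 0.02636 hr

Final: 0.02636 hr


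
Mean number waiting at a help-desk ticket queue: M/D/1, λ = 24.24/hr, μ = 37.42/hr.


ρ = 24.24/37.42 = 0.6478
M/D/1: Lq = ρ²/(2(1−ρ)) = 0.4196/(2·0.3522) = 0.59568

Final: 0.59568


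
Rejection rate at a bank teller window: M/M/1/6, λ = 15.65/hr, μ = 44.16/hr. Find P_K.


ρ = λ/μ = 15.65/44.16 = 0.3544
P_K = (1−ρ)ρ^K/(1−ρ^(K+1)) = (0.6456·0.001981)/(1 − 0.0007021)
= 0.001279/0.999298 = 0.001280

Final: 0.001280


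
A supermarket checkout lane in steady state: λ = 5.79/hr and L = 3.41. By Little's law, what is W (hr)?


W = L/λ = 3.41/5.79 = 0.5889 hr

Final: 0.5889 hr


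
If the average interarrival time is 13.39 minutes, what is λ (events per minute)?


λ = 1/(interarrival time) in consistent units.
1 minute = 1 min, so λ = 1/13.39 = 0.07468 per minute

Final: 0.07468 /min


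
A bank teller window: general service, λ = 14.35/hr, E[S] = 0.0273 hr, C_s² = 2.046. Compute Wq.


ρ = λ·E[S] = 14.35·0.0273 = 0.3918
E[S²] = E[S]²(1+C_s²) = 0.0273²·(1+2.046) = 0.002270
Wq = λ·E[S²]/(2(1−ρ)) = 14.35·0.002270/(2·0.6082) = 0.02678 hr

Final: 0.02678 hr


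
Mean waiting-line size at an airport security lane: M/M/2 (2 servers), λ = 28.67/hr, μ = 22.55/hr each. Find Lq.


a = λ/μ = 1.2714; ρ = a/2 = 0.6357
P₀ = 0.222719
Lq = P₀·a^c·ρ / (c!·(1−ρ)²) = 0.222719·1.61645·0.6357/(2·0.13272)
= 0.86222

Final: 0.86222


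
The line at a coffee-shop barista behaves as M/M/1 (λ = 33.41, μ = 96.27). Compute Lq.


ρ = 33.41/96.27 = 0.3470
Lq = ρ²/(1−ρ) = 0.1204/0.6530 = 0.1845

Final: 0.1845


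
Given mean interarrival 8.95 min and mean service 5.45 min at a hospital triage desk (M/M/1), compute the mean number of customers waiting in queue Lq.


λ = 60/8.95 = 6.7039 /hr
μ = 60/5.45 = 11.0092 /hr
ρ = λ/μ = 6.7039/11.0092 = 0.6089
Lq = ρ²/(1−ρ) = 0.3708/0.3911 = 0.9482

Final: 0.9482


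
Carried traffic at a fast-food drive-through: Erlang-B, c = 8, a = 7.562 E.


B(8,7.562) = 0.210977 (Erlang-B)
Carried load = a(1 − B) = 7.562·(1 − 0.210977) = 7.562·0.789023 = 5.9666 E

Final: 5.9666 Erlangs


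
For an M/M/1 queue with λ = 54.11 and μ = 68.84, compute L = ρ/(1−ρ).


ρ = λ/μ = 54.11/68.84 = 0.7860
L = ρ/(1−ρ) = 0.7860/(1 − 0.7860) = 0.7860/0.2140 = 3.6735

Final: 3.6735


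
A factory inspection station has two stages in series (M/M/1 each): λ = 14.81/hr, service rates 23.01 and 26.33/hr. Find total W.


Each node sees arrival rate λ = 14.81/hr (tandem ⇒ throughput preserved).
W₁ = 1/(μ₁−λ) = 1/(23.01−14.81) = 0.12195 hr
W₂ = 1/(μ₂−λ) = 1/(26.33−14.81) = 0.08681 hr
W_total = W₁ + W₂ = 0.12195 + 0.08681 = 0.20876 hr

Final: 0.20876 hr


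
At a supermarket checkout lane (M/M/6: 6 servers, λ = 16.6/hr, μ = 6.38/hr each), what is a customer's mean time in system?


a = 2.6019; ρ = 0.4336; P₀ = 0.073602
Lq = P₀·a^c·ρ/(c!(1−ρ)²) = 0.04288
Wq = Lq/λ = 0.04288/16.6 = 0.002583 hr
W = Wq + 1/μ = 0.002583 + 0.15674 = 0.15932 hr

Final: 0.15932 hr


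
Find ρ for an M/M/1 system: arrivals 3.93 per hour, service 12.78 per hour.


ρ = λ/μ = 3.93/12.78 = 0.3075

Final: 0.3075


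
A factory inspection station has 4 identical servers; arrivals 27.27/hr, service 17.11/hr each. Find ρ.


ρ = λ/(cμ) = 27.27/(4·17.11) = 27.27/68.44 = 0.3985

Final: 0.3985


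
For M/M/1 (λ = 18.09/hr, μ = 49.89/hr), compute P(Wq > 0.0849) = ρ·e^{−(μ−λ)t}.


ρ = 18.09/49.89 = 0.3626
P(Wq > t) = ρ·e^{−(μ−λ)t} = 0.3626·e^{−2.6998}
= 0.3626·0.067218 = 0.024373

Final: 0.024373


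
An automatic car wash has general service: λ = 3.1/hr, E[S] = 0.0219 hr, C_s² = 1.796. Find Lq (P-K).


ρ = λ·E[S] = 3.1·0.0219 = 0.06789
Lq = ρ²(1+C_s²)/(2(1−ρ)) = 0.004609·(1+1.796)/(2·0.9321)
= 0.004609·2.7960/1.8642 = 0.006913

Final: 0.006913


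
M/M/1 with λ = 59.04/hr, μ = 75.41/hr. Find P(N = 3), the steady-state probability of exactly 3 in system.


ρ = 59.04/75.41 = 0.7829
P_n = (1−ρ)·ρ^n = (1 − 0.7829)·0.7829^3 = 0.2171·0.479902 = 0.104177

Final: 0.104177


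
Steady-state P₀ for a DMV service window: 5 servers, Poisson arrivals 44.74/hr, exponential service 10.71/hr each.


a = λ/μ = 44.74/10.71 = 4.1774; ρ = a/c = 0.8355
Σ_{k=0}^{4} a^k/k! (terms k=0..4) = 1.00000 + 4.17740 + 8.72535 + 12.14978 + 12.68863 = 38.74117
Tail: a^5/(5!(1−ρ)) = 1272.13308/(120·0.1645) = 64.43693
P₀ = 1/(38.74117 + 64.43693) = 1/103.17810 = 0.009692

Final: 0.009692


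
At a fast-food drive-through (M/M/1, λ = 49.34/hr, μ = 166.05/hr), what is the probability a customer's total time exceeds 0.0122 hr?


W ~ Exponential(μ−λ) for M/M/1.
μ − λ = 166.05 − 49.34 = 116.7100
P(W > t) = e^{−(μ−λ)t} = e^{−1.4239} = 0.240782

Final: 0.240782


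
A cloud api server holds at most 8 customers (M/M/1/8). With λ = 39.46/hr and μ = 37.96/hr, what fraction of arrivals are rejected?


ρ = λ/μ = 39.46/37.96 = 1.0395
P_K = (1−ρ)ρ^K/(1−ρ^(K+1)) = (-0.03952·1.363474)/(1 − 1.417353)
= -0.053878/-0.417353 = 0.129095

Final: 0.129095


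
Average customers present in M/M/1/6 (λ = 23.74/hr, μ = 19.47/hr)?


ρ = 23.74/19.47 = 1.2193
L = ρ[1 − (K+1)ρ^K + Kρ^(K+1)] / [(1−ρ)(1−ρ^(K+1))]
Numerator: 1.2193·(1 − 7·3.286159 + 6·4.006852) = 2.484959
Denominator: (-0.2193)·(-3.006852) = 0.659438
L = 2.484959/0.659438 = 3.7683

Final: 3.7683


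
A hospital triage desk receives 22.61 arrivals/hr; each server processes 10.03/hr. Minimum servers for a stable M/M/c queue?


Stability requires cμ > λ ⇔ c > λ/μ.
λ/μ = 22.61/10.03 = 2.2542
Minimum integer c = ⌊2.2542⌋ + 1 = 3
Check: 3·10.03 = 30.09 > 22.61, while 2·10.03 = 20.06 ≤ 22.61

Final: 3 servers


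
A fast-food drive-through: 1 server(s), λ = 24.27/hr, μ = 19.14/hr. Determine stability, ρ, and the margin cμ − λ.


Total capacity cμ = 1·19.14 = 19.14/hr
ρ = λ/(cμ) = 24.27/19.14 = 1.2680
Stable ⇔ ρ < 1: NO
Spare capacity = cμ − λ = 19.14 − 24.27 = -5.13/hr

Final: ρ = 1.2680; unstable; margin = -5.13/hr


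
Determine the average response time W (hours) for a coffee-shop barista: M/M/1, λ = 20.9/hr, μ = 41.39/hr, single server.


W = 1/(μ−λ) = 1/(41.39 − 20.9) = 1/20.49 = 0.04880 hr

Final: 0.04880 hr


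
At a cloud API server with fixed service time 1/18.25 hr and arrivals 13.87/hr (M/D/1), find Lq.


ρ = 13.87/18.25 = 0.7600
M/D/1: Lq = ρ²/(2(1−ρ)) = 0.5776/(2·0.2400) = 1.20333

Final: 1.20333


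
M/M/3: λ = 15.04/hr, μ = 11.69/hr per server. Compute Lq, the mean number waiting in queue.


a = λ/μ = 1.2866; ρ = a/3 = 0.4289
P₀ = 0.267691
Lq = P₀·a^c·ρ / (c!·(1−ρ)²) = 0.267691·2.12961·0.4289/(6·0.32620)
= 0.12491

Final: 0.12491


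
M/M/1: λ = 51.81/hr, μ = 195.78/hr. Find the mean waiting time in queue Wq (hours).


ρ = 51.81/195.78 = 0.2646
Wq = ρ/(μ−λ) = 0.2646/(195.78 − 51.81) = 0.2646/143.97 = 0.001838 hr

Final: 0.001838 hr


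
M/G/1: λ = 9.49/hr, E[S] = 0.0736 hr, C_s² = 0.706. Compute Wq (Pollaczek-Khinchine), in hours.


ρ = λ·E[S] = 9.49·0.0736 = 0.6985
E[S²] = E[S]²(1+C_s²) = 0.0736²·(1+0.706) = 0.009241
Wq = λ·E[S²]/(2(1−ρ)) = 9.49·0.009241/(2·0.3015) = 0.14542 hr

Final: 0.14542 hr


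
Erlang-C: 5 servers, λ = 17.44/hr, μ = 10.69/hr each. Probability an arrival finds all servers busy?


a = λ/μ = 1.6314; ρ = a/5 = 0.3263
P₀ = 0.195159 (from M/M/c formula)
C(c,a) = [a^c/(c!(1−ρ))]·P₀ = [11.55697/(120·0.6737)]·0.195159
= 0.14295·0.195159 = 0.027898

Final: 0.027898


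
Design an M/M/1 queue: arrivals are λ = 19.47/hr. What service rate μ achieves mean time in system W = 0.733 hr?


W = 1/(μ−λ) ⇒ μ − λ = 1/W = 1/0.733 = 1.3643
μ = λ + 1/W = 19.47 + 1.3643 = 20.8343 per hr

Final: 20.8343 /hr


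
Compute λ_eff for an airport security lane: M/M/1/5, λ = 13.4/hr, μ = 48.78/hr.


ρ = 0.2747; P_K = (1−ρ)ρ^5/(1−ρ^6) = 0.001135
λ_eff = λ(1 − P_K) = 13.4·(1 − 0.001135) = 13.4·0.998865 = 13.3848 /hr

Final: 13.3848 /hr


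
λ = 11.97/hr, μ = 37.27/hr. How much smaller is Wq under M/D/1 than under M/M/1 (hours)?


ρ = 11.97/37.27 = 0.3212
Wq(M/M/1) = ρ/(μ−λ) = 0.3212/25.30 = 0.01269 hr
Wq(M/D/1) = ρ/(2(μ−λ)) = 0.006347 hr
Savings = 0.01269 − 0.006347 = 0.006347 hr

Final: 0.006347 hr


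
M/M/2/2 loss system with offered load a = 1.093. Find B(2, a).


B(c,a) = (a^c/c!) / Σ_{k=0}^{c} a^k/k!
a^2/2! = 0.597324
Σ terms (k=0..2): 1.00000 + 1.09300 + 0.59732 = 2.690325
B = 0.597324/2.690325 = 0.222027

Final: 0.222027


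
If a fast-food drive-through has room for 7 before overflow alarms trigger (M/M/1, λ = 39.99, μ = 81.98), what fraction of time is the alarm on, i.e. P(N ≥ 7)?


ρ = 39.99/81.98 = 0.4878
P(N ≥ n) = ρ^n = 0.4878^7 = 0.006572

Final: 0.006572


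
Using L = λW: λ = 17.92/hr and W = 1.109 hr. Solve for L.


L = λW = 17.92·1.109 = 19.8733

Final: 19.8733


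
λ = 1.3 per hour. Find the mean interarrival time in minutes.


Mean interarrival time = 1/λ = 1/1.3 hour = 0.76923 hour
In minutes: 0.76923 × 60 = 46.1538 min

Final: 46.1538 min


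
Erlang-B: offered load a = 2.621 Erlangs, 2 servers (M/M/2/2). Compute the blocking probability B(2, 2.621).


B(c,a) = (a^c/c!) / Σ_{k=0}^{c} a^k/k!
a^2/2! = 3.434820
Σ terms (k=0..2): 1.00000 + 2.62100 + 3.43482 = 7.055820
B = 3.434820/7.055820 = 0.486807

Final: 0.486807


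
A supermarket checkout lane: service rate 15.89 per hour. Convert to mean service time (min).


Mean service time = 1/μ = 1/15.89 hour = 0.06293 hour
In minutes: 0.06293 × 60 = 3.7760 min

Final: 3.7760 min


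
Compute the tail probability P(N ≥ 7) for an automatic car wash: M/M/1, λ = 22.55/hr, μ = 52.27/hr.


ρ = 22.55/52.27 = 0.4314
P(N ≥ n) = ρ^n = 0.4314^7 = 0.002781

Final: 0.002781


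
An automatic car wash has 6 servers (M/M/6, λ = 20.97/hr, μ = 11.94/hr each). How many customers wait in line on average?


a = λ/μ = 1.7563; ρ = a/6 = 0.2927
P₀ = 0.172571
Lq = P₀·a^c·ρ / (c!·(1−ρ)²) = 0.172571·29.34706·0.2927/(720·0.50025)
= 0.004116

Final: 0.004116


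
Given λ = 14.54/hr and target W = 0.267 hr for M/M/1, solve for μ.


W = 1/(μ−λ) ⇒ μ − λ = 1/W = 1/0.267 = 3.7453
μ = λ + 1/W = 14.54 + 3.7453 = 18.2853 per hr

Final: 18.2853 /hr


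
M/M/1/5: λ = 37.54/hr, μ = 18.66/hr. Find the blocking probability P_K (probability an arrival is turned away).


ρ = λ/μ = 37.54/18.66 = 2.0118
P_K = (1−ρ)ρ^K/(1−ρ^(K+1)) = (-1.0118·32.954380)/(1 − 66.297290)
= -33.342910/-65.297290 = 0.510632

Final: 0.510632


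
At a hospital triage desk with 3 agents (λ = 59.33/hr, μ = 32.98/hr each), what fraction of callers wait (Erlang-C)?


a = λ/μ = 1.7990; ρ = a/3 = 0.5997
P₀ = 0.146180 (from M/M/c formula)
C(c,a) = [a^c/(c!(1−ρ))]·P₀ = [5.82199/(6·0.4003)]·0.146180
= 2.42374·0.146180 = 0.354304

Final: 0.354304


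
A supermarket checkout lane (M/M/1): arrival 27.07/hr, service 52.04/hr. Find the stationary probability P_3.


ρ = 27.07/52.04 = 0.5202
P_n = (1−ρ)·ρ^n = (1 − 0.5202)·0.5202^3 = 0.4798·0.140751 = 0.067536

Final: 0.067536


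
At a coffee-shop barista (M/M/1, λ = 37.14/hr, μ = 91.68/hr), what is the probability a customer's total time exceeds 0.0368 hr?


W ~ Exponential(μ−λ) for M/M/1.
μ − λ = 91.68 − 37.14 = 54.5400
P(W > t) = e^{−(μ−λ)t} = e^{−2.0071} = 0.134382

Final: 0.134382


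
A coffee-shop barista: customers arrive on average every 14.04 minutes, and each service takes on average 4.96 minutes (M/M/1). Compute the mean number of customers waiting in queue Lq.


λ = 60/14.04 = 4.2735 /hr
μ = 60/4.96 = 12.0968 /hr
ρ = λ/μ = 4.2735/12.0968 = 0.3533
Lq = ρ²/(1−ρ) = 0.1248/0.6467 = 0.1930

Final: 0.1930


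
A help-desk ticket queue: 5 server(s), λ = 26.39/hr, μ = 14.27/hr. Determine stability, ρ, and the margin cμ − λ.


Total capacity cμ = 5·14.27 = 71.35/hr
ρ = λ/(cμ) = 26.39/71.35 = 0.3699
Stable ⇔ ρ < 1: YES
Spare capacity = cμ − λ = 71.35 − 26.39 = 44.96/hr

Final: ρ = 0.3699; stable; margin = 44.96/hr


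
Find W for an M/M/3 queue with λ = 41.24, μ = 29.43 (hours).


a = 1.4013; ρ = 0.4671; P₀ = 0.235645
Lq = P₀·a^c·ρ/(c!(1−ρ)²) = 0.17775
Wq = Lq/λ = 0.17775/41.24 = 0.004310 hr
W = Wq + 1/μ = 0.004310 + 0.03398 = 0.03829 hr

Final: 0.03829 hr


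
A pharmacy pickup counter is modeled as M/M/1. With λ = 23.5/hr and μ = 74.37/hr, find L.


ρ = λ/μ = 23.5/74.37 = 0.3160
L = ρ/(1−ρ) = 0.3160/(1 − 0.3160) = 0.3160/0.6840 = 0.4620

Final: 0.4620


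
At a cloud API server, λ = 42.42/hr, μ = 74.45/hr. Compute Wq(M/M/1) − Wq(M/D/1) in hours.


ρ = 42.42/74.45 = 0.5698
Wq(M/M/1) = ρ/(μ−λ) = 0.5698/32.03 = 0.01779 hr
Wq(M/D/1) = ρ/(2(μ−λ)) = 0.008894 hr
Savings = 0.01779 − 0.008894 = 0.008894 hr

Final: 0.008894 hr


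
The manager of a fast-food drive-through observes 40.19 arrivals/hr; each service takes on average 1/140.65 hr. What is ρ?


ρ = λ/μ = 40.19/140.65 = 0.2857

Final: 0.2857


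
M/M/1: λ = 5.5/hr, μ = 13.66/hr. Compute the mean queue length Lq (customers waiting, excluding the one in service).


ρ = 5.5/13.66 = 0.4026
Lq = ρ²/(1−ρ) = 0.1621/0.5974 = 0.2714

Final: 0.2714


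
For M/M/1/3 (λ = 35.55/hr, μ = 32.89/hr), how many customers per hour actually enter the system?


ρ = 1.0809; P_K = (1−ρ)ρ^3/(1−ρ^4) = 0.279874
λ_eff = λ(1 − P_K) = 35.55·(1 − 0.279874) = 35.55·0.720126 = 25.6005 /hr

Final: 25.6005 /hr


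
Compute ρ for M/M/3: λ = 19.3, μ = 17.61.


ρ = λ/(cμ) = 19.3/(3·17.61) = 19.3/52.83 = 0.3653

Final: 0.3653


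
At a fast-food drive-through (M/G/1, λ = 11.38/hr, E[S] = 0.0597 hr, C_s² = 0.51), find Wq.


ρ = λ·E[S] = 11.38·0.0597 = 0.6794
E[S²] = E[S]²(1+C_s²) = 0.0597²·(1+0.51) = 0.005382
Wq = λ·E[S²]/(2(1−ρ)) = 11.38·0.005382/(2·0.3206) = 0.09551 hr

Final: 0.09551 hr


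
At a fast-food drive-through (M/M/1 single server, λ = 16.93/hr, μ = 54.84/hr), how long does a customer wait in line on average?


ρ = 16.93/54.84 = 0.3087
Wq = ρ/(μ−λ) = 0.3087/(54.84 − 16.93) = 0.3087/37.91 = 0.008143 hr

Final: 0.008143 hr


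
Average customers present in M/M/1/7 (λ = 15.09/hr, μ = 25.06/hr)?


ρ = 15.09/25.06 = 0.6022
L = ρ[1 − (K+1)ρ^K + Kρ^(K+1)] / [(1−ρ)(1−ρ^(K+1))]
Numerator: 0.6022·(1 − 8·0.028705 + 7·0.017285) = 0.536733
Denominator: (0.3978)·(0.982715) = 0.390968
L = 0.536733/0.390968 = 1.3728

Final: 1.3728


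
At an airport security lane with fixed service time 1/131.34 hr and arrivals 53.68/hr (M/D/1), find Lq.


ρ = 53.68/131.34 = 0.4087
M/D/1: Lq = ρ²/(2(1−ρ)) = 0.1670/(2·0.5913) = 0.14125

Final: 0.14125


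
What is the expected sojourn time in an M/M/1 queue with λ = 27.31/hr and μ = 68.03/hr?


W = 1/(μ−λ) = 1/(68.03 − 27.31) = 1/40.72 = 0.02456 hr

Final: 0.02456 hr


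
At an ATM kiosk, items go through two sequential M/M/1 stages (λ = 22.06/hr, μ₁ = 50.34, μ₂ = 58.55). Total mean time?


Each node sees arrival rate λ = 22.06/hr (tandem ⇒ throughput preserved).
W₁ = 1/(μ₁−λ) = 1/(50.34−22.06) = 0.03536 hr
W₂ = 1/(μ₂−λ) = 1/(58.55−22.06) = 0.02740 hr
W_total = W₁ + W₂ = 0.03536 + 0.02740 = 0.06277 hr

Final: 0.06277 hr


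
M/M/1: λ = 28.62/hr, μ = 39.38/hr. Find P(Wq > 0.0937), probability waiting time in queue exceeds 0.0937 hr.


ρ = 28.62/39.38 = 0.7268
P(Wq > t) = ρ·e^{−(μ−λ)t} = 0.7268·e^{−1.0082}
= 0.7268·0.364871 = 0.265175

Final: 0.265175


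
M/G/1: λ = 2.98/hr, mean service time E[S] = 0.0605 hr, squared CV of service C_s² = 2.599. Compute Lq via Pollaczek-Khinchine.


ρ = λ·E[S] = 2.98·0.0605 = 0.1803
Lq = ρ²(1+C_s²)/(2(1−ρ)) = 0.03250·(1+2.599)/(2·0.8197)
= 0.03250·3.5990/1.6394 = 0.07136

Final: 0.07136


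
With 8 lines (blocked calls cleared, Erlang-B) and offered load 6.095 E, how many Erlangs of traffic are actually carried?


B(8,6.095) = 0.127168 (Erlang-B)
Carried load = a(1 − B) = 6.095·(1 − 0.127168) = 6.095·0.872832 = 5.3199 E

Final: 5.3199 Erlangs


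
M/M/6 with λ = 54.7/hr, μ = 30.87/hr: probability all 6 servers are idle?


a = λ/μ = 54.7/30.87 = 1.7719; ρ = a/c = 0.2953
Σ_{k=0}^{5} a^k/k! (terms k=0..5) = 1.00000 + 1.77195 + 1.56990 + 0.92726 + 0.41076 + 0.14557 = 5.82544
Tail: a^6/(6!(1−ρ)) = 30.95310/(720·0.7047) = 0.06101
P₀ = 1/(5.82544 + 0.06101) = 1/5.88644 = 0.169882

Final: 0.169882


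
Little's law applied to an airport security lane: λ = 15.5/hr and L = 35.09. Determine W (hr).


W = L/λ = 35.09/15.5 = 2.2639 hr

Final: 2.2639 hr


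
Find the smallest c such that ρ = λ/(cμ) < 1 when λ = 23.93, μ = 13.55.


Stability requires cμ > λ ⇔ c > λ/μ.
λ/μ = 23.93/13.55 = 1.7661
Minimum integer c = ⌊1.7661⌋ + 1 = 2
Check: 2·13.55 = 27.10 > 23.93, while 1·13.55 = 13.55 ≤ 23.93

Final: 2 servers


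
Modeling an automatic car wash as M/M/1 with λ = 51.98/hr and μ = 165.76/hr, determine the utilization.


ρ = λ/μ = 51.98/165.76 = 0.3136

Final: 0.3136


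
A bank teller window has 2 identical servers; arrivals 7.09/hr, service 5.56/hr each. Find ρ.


ρ = λ/(cμ) = 7.09/(2·5.56) = 7.09/11.12 = 0.6376

Final: 0.6376


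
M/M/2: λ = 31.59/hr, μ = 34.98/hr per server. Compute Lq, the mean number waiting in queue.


a = λ/μ = 0.9031; ρ = a/2 = 0.4515
P₀ = 0.377843
Lq = P₀·a^c·ρ / (c!·(1−ρ)²) = 0.377843·0.81557·0.4515/(2·0.30080)
= 0.23129

Final: 0.23129


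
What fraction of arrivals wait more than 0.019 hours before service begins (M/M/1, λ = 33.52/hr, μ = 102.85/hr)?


ρ = 33.52/102.85 = 0.3259
P(Wq > t) = ρ·e^{−(μ−λ)t} = 0.3259·e^{−1.3173}
= 0.3259·0.267866 = 0.087300

Final: 0.087300


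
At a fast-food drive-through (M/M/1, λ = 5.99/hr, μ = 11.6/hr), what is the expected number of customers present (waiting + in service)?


ρ = λ/μ = 5.99/11.6 = 0.5164
L = ρ/(1−ρ) = 0.5164/(1 − 0.5164) = 0.5164/0.4836 = 1.0677

Final: 1.0677


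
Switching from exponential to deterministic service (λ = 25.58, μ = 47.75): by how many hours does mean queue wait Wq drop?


ρ = 25.58/47.75 = 0.5357
Wq(M/M/1) = ρ/(μ−λ) = 0.5357/22.17 = 0.02416 hr
Wq(M/D/1) = ρ/(2(μ−λ)) = 0.01208 hr
Savings = 0.02416 − 0.01208 = 0.01208 hr

Final: 0.01208 hr


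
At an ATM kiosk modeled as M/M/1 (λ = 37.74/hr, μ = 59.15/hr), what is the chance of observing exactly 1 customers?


ρ = 37.74/59.15 = 0.6380
P_n = (1−ρ)·ρ^n = (1 − 0.6380)·0.6380^1 = 0.3620·0.638039 = 0.230945

Final: 0.230945


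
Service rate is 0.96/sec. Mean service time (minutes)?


Mean service time = 1/μ = 1/0.96 second = 1.04167 second
In minutes: 1.04167 × 0.0166667 = 0.01736 min

Final: 0.01736 min


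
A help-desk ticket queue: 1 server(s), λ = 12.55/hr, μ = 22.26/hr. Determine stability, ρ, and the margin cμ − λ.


Total capacity cμ = 1·22.26 = 22.26/hr
ρ = λ/(cμ) = 12.55/22.26 = 0.5638
Stable ⇔ ρ < 1: YES
Spare capacity = cμ − λ = 22.26 − 12.55 = 9.71/hr

Final: ρ = 0.5638; stable; margin = 9.71/hr


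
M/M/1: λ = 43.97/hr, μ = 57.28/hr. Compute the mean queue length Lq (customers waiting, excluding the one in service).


ρ = 43.97/57.28 = 0.7676
Lq = ρ²/(1−ρ) = 0.5893/0.2324 = 2.5359

Final: 2.5359


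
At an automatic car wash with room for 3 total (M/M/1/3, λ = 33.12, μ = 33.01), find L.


ρ = 33.12/33.01 = 1.0033
L = ρ[1 − (K+1)ρ^K + Kρ^(K+1)] / [(1−ρ)(1−ρ^(K+1))]
Numerator: 1.0033·(1 − 4·1.010030 + 3·1.013396) = 0.00006715
Denominator: (-0.003332)·(-0.013396) = 0.00004464
L = 0.00006715/0.00004464 = 1.5042

Final: 1.5042


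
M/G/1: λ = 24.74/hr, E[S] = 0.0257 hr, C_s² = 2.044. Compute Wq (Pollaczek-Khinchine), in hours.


ρ = λ·E[S] = 24.74·0.0257 = 0.6358
E[S²] = E[S]²(1+C_s²) = 0.0257²·(1+2.044) = 0.002011
Wq = λ·E[S²]/(2(1−ρ)) = 24.74·0.002011/(2·0.3642) = 0.06829 hr

Final: 0.06829 hr


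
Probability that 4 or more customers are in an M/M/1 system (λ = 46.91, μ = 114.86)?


ρ = 46.91/114.86 = 0.4084
P(N ≥ n) = ρ^n = 0.4084^4 = 0.027822

Final: 0.027822


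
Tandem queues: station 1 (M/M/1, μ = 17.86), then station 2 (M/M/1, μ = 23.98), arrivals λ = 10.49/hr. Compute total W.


Each node sees arrival rate λ = 10.49/hr (tandem ⇒ throughput preserved).
W₁ = 1/(μ₁−λ) = 1/(17.86−10.49) = 0.13569 hr
W₂ = 1/(μ₂−λ) = 1/(23.98−10.49) = 0.07413 hr
W_total = W₁ + W₂ = 0.13569 + 0.07413 = 0.20981 hr

Final: 0.20981 hr


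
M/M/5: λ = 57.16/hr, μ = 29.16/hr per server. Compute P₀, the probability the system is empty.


a = λ/μ = 57.16/29.16 = 1.9602; ρ = a/c = 0.3920
Σ_{k=0}^{4} a^k/k! (terms k=0..4) = 1.00000 + 1.96022 + 1.92123 + 1.25534 + 0.61519 = 6.75198
Tail: a^5/(5!(1−ρ)) = 28.94166/(120·0.6080) = 0.39671
P₀ = 1/(6.75198 + 0.39671) = 1/7.14869 = 0.139886

Final: 0.139886


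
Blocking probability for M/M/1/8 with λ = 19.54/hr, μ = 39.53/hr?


ρ = λ/μ = 19.54/39.53 = 0.4943
P_K = (1−ρ)ρ^K/(1−ρ^(K+1)) = (0.5057·0.003564)/(1 − 0.001762)
= 0.001802/0.998238 = 0.001806

Final: 0.001806


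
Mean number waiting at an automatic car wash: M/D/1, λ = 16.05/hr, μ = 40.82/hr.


ρ = 16.05/40.82 = 0.3932
M/D/1: Lq = ρ²/(2(1−ρ)) = 0.1546/(2·0.6068) = 0.12739

Final: 0.12739


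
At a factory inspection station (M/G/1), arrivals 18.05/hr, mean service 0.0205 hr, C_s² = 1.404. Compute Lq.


ρ = λ·E[S] = 18.05·0.0205 = 0.3700
Lq = ρ²(1+C_s²)/(2(1−ρ)) = 0.1369·(1+1.404)/(2·0.6300)
= 0.1369·2.4040/1.2599 = 0.26124

Final: 0.26124


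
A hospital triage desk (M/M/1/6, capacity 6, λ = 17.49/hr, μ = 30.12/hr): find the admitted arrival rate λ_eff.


ρ = 0.5807; P_K = (1−ρ)ρ^6/(1−ρ^7) = 0.016441
λ_eff = λ(1 − P_K) = 17.49·(1 − 0.016441) = 17.49·0.983559 = 17.2024 /hr

Final: 17.2024 /hr


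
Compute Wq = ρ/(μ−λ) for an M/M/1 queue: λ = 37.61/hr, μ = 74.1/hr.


ρ = 37.61/74.1 = 0.5076
Wq = ρ/(μ−λ) = 0.5076/(74.1 − 37.61) = 0.5076/36.49 = 0.01391 hr

Final: 0.01391 hr


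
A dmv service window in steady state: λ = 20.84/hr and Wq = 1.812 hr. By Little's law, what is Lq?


Lq = λWq = 20.84·1.812 = 37.7621

Final: 37.7621


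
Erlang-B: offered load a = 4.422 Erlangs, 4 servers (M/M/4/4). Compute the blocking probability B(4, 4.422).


B(c,a) = (a^c/c!) / Σ_{k=0}^{c} a^k/k!
a^4/4! = 15.931758
Σ terms (k=0..4): 1.00000 + 4.42200 + 9.77704 + 14.41136 + 15.93176 = 45.542160
B = 15.931758/45.542160 = 0.349824

Final: 0.349824


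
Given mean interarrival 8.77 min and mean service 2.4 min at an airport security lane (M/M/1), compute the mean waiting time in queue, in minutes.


λ = 60/8.77 = 6.8415 /hr
μ = 60/2.4 = 25.0000 /hr
ρ = λ/μ = 6.8415/25.0000 = 0.2737
Wq = ρ/(μ−λ) = 0.2737/(25.0000−6.8415) = 0.01507 hr
In minutes: 0.01507·60 = 0.9042 min

Final: 0.9042 min


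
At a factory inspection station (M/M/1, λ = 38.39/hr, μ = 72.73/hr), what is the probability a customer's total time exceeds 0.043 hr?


W ~ Exponential(μ−λ) for M/M/1.
μ − λ = 72.73 − 38.39 = 34.3400
P(W > t) = e^{−(μ−λ)t} = e^{−1.4766} = 0.228408

Final: 0.228408


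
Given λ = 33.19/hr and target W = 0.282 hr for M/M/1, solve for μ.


W = 1/(μ−λ) ⇒ μ − λ = 1/W = 1/0.282 = 3.5461
μ = λ + 1/W = 33.19 + 3.5461 = 36.7361 per hr

Final: 36.7361 /hr


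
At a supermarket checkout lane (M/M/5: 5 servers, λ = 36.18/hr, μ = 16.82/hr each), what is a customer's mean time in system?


a = 2.1510; ρ = 0.4302; P₀ = 0.115093
Lq = P₀·a^c·ρ/(c!(1−ρ)²) = 0.05852
Wq = Lq/λ = 0.05852/36.18 = 0.001617 hr
W = Wq + 1/μ = 0.001617 + 0.05945 = 0.06107 hr

Final: 0.06107 hr


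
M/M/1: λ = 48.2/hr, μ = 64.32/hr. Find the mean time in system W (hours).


W = 1/(μ−λ) = 1/(64.32 − 48.2) = 1/16.12 = 0.06203 hr

Final: 0.06203 hr


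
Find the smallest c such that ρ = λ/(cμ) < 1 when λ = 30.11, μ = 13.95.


Stability requires cμ > λ ⇔ c > λ/μ.
λ/μ = 30.11/13.95 = 2.1584
Minimum integer c = ⌊2.1584⌋ + 1 = 3
Check: 3·13.95 = 41.85 > 30.11, while 2·13.95 = 27.90 ≤ 30.11

Final: 3 servers


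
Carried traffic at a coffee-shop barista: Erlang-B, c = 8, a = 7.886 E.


B(8,7.886) = 0.229223 (Erlang-B)
Carried load = a(1 − B) = 7.886·(1 − 0.229223) = 7.886·0.770777 = 6.0783 E

Final: 6.0783 Erlangs


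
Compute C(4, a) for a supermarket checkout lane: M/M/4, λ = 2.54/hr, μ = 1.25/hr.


a = λ/μ = 2.0320; ρ = a/4 = 0.5080
P₀ = 0.125965 (from M/M/c formula)
C(c,a) = [a^c/(c!(1−ρ))]·P₀ = [17.04884/(24·0.4920)]·0.125965
= 1.44384·0.125965 = 0.181873

Final: 0.181873


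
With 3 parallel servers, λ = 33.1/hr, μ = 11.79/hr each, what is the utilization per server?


ρ = λ/(cμ) = 33.1/(3·11.79) = 33.1/35.37 = 0.9358

Final: 0.9358


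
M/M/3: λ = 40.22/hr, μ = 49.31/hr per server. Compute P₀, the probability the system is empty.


a = λ/μ = 40.22/49.31 = 0.8157; ρ = a/c = 0.2719
Σ_{k=0}^{2} a^k/k! (terms k=0..2) = 1.00000 + 0.81566 + 0.33265 = 2.14830
Tail: a^3/(3!(1−ρ)) = 0.54265/(6·0.7281) = 0.12421
P₀ = 1/(2.14830 + 0.12421) = 1/2.27252 = 0.440041

Final: 0.440041


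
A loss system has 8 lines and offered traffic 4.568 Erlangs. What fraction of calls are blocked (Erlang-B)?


B(c,a) = (a^c/c!) / Σ_{k=0}^{c} a^k/k!
a^8/8! = 4.702061
Σ terms (k=0..8): 1.00000 + 4.56800 + 10.43331 + 15.88646 + 18.14233 + 16.57484 + 12.61897 + 8.23478 + 4.70206 = 92.160755
B = 4.702061/92.160755 = 0.051020

Final: 0.051020


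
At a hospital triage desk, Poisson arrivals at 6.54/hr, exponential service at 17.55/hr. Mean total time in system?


W = 1/(μ−λ) = 1/(17.55 − 6.54) = 1/11.01 = 0.09083 hr

Final: 0.09083 hr


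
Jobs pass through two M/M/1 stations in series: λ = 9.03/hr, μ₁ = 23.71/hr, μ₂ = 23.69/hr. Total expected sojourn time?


Each node sees arrival rate λ = 9.03/hr (tandem ⇒ throughput preserved).
W₁ = 1/(μ₁−λ) = 1/(23.71−9.03) = 0.06812 hr
W₂ = 1/(μ₂−λ) = 1/(23.69−9.03) = 0.06821 hr
W_total = W₁ + W₂ = 0.06812 + 0.06821 = 0.13633 hr

Final: 0.13633 hr


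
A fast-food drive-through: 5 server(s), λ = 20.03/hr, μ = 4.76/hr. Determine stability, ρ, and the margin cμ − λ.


Total capacity cμ = 5·4.76 = 23.80/hr
ρ = λ/(cμ) = 20.03/23.80 = 0.8416
Stable ⇔ ρ < 1: YES
Spare capacity = cμ − λ = 23.80 − 20.03 = 3.77/hr

Final: ρ = 0.8416; stable; margin = 3.77/hr
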